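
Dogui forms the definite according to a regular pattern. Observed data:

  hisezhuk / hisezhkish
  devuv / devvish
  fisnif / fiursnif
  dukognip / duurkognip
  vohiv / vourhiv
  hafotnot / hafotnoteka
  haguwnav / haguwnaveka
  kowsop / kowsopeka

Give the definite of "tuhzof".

devuv and vohiv both end in -v yet inflect differently (devvish, vourhiv), so the final letter is not what conditions the rule; the last vowel is.
"tuhzof" has last vowel 'o'. The stems whose last vowel is 'o' (hafotnot → hafotnoteka, kowsop → kowsopeka) add -eka.
The other patterns: stems whose last vowel is 'u' delete the last vowel and add -ish; stems whose last vowel is 'i' insert -ur- after the first vowel.
So tuhzof → tuhzofeka.

tuhzofeka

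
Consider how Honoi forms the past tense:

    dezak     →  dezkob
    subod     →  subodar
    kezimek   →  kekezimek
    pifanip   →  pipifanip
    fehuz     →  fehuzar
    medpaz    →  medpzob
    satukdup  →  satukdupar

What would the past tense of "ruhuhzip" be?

ruruhuhzip

kezimek and dezak both end in -k yet inflect differently (kekezimek, dezkob), so the final letter is not what conditions the rule; the last vowel is.
"ruhuhzip" has last vowel 'i'. The one such stem in the data (pifanip → pipifanip) repeats the first consonant+vowel as a prefix (as does kezimek), so the same rule applies.
The other patterns: stems whose last vowel is 'a' delete the last vowel and add -ob; stems whose last vowel is 'o' or 'u' add -ar.
So ruhuhzip → ruruhuhzip.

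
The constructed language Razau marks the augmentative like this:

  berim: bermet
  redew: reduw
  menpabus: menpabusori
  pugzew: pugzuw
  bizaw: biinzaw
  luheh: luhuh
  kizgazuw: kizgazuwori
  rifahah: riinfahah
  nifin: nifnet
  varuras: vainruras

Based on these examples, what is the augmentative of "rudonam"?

ruindonam

menpabus and varuras both end in -s yet inflect differently (menpabusori, vainruras), so the final letter is not what conditions the rule; the last vowel is.
"rudonam" has last vowel 'a'. The stems whose last vowel is 'a' (varuras → vainruras, rifahah → riinfahah, bizaw → biinzaw) insert -in- after the first vowel.
So rudonam → ruindonam.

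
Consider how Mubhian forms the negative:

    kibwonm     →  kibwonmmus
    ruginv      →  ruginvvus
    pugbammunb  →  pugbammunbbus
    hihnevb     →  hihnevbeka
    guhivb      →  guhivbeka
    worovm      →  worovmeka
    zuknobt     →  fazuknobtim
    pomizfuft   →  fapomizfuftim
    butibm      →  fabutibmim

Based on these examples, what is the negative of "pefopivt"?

"pefopivt" has second-to-last letter 'v'. The stems whose second-to-last letter is 'v' (hihnevb → hihnevbeka, guhivb → guhivbeka, worovm → worovmeka) add -eka.
The other patterns: stems whose second-to-last letter is 'n' double the final consonant and add -us; stems whose second-to-last letter is 'b' or 'f' add fa- … -im around the stem.
So pefopivt → pefopivteka.

pefopivteka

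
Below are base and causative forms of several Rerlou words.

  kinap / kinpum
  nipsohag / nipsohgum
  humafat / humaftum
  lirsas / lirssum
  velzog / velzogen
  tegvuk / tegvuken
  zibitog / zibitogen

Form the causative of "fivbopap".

nipsohag and velzog both end in -g yet inflect differently (nipsohgum, velzogen), so the final letter is not what conditions the rule; the last vowel is.
"fivbopap" has last vowel 'a'. The stems whose last vowel is 'a' (kinap → kinpum, nipsohag → nipsohgum, humafat → humaftum) delete the last vowel and add -um.
So fivbopap → fivboppum.

fivboppum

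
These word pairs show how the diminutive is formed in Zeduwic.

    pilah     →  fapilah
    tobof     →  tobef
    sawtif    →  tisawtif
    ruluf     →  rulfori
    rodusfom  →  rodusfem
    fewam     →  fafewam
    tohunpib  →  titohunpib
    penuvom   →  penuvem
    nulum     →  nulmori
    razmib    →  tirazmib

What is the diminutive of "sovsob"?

sovseb

fewam and penuvom both end in -m yet inflect differently (fafewam, penuvem), so the final letter is not what conditions the rule; the last vowel is.
"sovsob" has last vowel 'o'. The stems whose last vowel is 'o' (penuvom → penuvem, rodusfom → rodusfem, tobof → tobef) change the last vowel to 'e'.
So sovsob → sovseb.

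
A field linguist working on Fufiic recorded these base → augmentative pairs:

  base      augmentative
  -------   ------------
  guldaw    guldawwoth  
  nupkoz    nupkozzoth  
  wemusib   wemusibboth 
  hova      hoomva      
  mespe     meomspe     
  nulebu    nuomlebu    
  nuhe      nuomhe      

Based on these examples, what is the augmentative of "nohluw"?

guldaw and hova both have last vowel 'a' yet inflect differently (guldawwoth, hoomva), so the last vowel is not what conditions the rule; whether the stem ends in a vowel or a consonant is.
"nohluw" ends in a consonant. The stems ending in a consonant (guldaw → guldawwoth, nupkoz → nupkozzoth, wemusib → wemusibboth) double the final consonant and add -oth.
The other pattern: stems ending in a vowel insert -om- after the first vowel.
So nohluw → nohluwwoth.

nohluwwoth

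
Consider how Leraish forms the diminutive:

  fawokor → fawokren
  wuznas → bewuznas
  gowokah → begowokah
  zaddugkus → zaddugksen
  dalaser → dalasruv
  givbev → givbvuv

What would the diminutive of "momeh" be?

momhuv

dalaser and fawokor both end in -r yet inflect differently (dalasruv, fawokren), so the final letter is not what conditions the rule; the last vowel is.
"momeh" has last vowel 'e'. The stems whose last vowel is 'e' (dalaser → dalasruv, givbev → givbvuv) delete the last vowel and add -uv.
The other patterns: stems whose last vowel is 'a' add the prefix be-; stems whose last vowel is 'o' or 'u' delete the last vowel and add -en.
So momeh → momhuv.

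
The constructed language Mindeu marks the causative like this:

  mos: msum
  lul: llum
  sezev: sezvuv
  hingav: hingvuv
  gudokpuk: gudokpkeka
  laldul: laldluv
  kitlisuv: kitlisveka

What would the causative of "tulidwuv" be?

tulidwveka

lul and laldul both end in -l yet inflect differently (llum, laldluv), so the final letter is not what conditions the rule; the number of vowels is.
"tulidwuv" has 3 vowels. The stems with 3 vowels (gudokpuk → gudokpkeka, kitlisuv → kitlisveka) delete the last vowel and add -eka.
So tulidwuv → tulidwveka.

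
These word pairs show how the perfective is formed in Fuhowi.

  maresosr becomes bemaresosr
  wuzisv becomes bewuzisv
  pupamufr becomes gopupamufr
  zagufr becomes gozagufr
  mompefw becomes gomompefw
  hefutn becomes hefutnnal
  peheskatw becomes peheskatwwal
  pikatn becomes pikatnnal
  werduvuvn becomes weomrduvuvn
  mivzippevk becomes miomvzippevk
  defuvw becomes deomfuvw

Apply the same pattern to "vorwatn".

"vorwatn" has second-to-last letter 't'. The stems whose second-to-last letter is 't' (hefutn → hefutnnal, peheskatw → peheskatwwal, pikatn → pikatnnal) double the final consonant and add -al.
The other patterns: stems whose second-to-last letter is 's' add the prefix be-; stems whose second-to-last letter is 'f' add the prefix go-; stems whose second-to-last letter is 'v' insert -om- after the first vowel.
So vorwatn → vorwatnnal.

vorwatnnal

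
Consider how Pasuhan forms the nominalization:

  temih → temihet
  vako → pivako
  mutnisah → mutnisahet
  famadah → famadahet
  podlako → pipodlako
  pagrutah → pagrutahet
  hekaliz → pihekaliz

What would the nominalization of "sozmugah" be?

temih and hekaliz both have last vowel 'i' yet inflect differently (temihet, pihekaliz), so the last vowel is not what conditions the rule; the final letter is.
"sozmugah" ends in -h. The stems ending in -h (pagrutah → pagrutahet, temih → temihet, mutnisah → mutnisahet) add -et.
The other pattern: stems ending in -o or -z add the prefix pi-.
So sozmugah → sozmugahet.

sozmugahet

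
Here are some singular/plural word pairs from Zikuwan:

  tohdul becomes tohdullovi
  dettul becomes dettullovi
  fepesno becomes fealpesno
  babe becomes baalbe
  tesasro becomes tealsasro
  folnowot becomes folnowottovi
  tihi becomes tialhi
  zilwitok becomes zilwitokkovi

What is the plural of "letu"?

lealtu

tesasro and folnowot both have last vowel 'o' yet inflect differently (tealsasro, folnowottovi), so the last vowel is not what conditions the rule; whether the stem ends in a vowel or a consonant is.
"letu" ends in a vowel. The stems ending in a vowel (tihi → tialhi, tesasro → tealsasro, babe → baalbe) insert -al- after the first vowel.
The other pattern: stems ending in a consonant double the final consonant and add -ovi.
So letu → lealtu.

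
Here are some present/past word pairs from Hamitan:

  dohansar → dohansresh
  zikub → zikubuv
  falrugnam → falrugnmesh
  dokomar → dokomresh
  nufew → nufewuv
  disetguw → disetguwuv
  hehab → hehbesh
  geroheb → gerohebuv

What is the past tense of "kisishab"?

kisishbesh

hehab and geroheb both end in -b yet inflect differently (hehbesh, gerohebuv), so the final letter is not what conditions the rule; the last vowel is.
"kisishab" has last vowel 'a'. The stems whose last vowel is 'a' (dokomar → dokomresh, falrugnam → falrugnmesh, hehab → hehbesh) delete the last vowel and add -esh.
The other pattern: stems whose last vowel is 'e' or 'u' add -uv.
So kisishab → kisishbesh.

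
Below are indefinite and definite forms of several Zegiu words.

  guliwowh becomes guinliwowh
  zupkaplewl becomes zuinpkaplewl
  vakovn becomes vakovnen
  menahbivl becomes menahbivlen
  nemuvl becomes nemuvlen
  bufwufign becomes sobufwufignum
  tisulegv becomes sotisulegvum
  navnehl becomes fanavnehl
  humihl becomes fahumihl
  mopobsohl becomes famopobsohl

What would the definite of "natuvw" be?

natuvwen

zupkaplewl and menahbivl both end in -l yet inflect differently (zuinpkaplewl, menahbivlen), so the final letter is not what conditions the rule; the second-to-last letter is.
"natuvw" has second-to-last letter 'v'. The stems whose second-to-last letter is 'v' (vakovn → vakovnen, menahbivl → menahbivlen, nemuvl → nemuvlen) add -en.
So natuvw → natuvwen.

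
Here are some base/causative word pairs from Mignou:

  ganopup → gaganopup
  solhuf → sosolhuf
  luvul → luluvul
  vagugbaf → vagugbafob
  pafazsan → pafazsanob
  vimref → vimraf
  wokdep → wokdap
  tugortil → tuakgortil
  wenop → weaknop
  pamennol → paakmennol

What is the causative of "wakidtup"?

solhuf and vagugbaf both end in -f yet inflect differently (sosolhuf, vagugbafob), so the final letter is not what conditions the rule; the last vowel is.
"wakidtup" has last vowel 'u'. The stems whose last vowel is 'u' (ganopup → gaganopup, solhuf → sosolhuf, luvul → luluvul) repeat the first consonant+vowel as a prefix.
The other patterns: stems whose last vowel is 'a' add -ob; stems whose last vowel is 'e' change the last vowel to 'a'; stems whose last vowel is 'i' or 'o' insert -ak- after the first vowel.
So wakidtup → wawakidtup.

wawakidtup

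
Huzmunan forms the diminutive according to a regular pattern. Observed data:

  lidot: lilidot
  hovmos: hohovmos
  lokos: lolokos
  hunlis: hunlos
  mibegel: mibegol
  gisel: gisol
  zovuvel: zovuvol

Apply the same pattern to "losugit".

losugot

"losugit" has last vowel 'i'. The one such stem in the data (hunlis → hunlos) changes the last vowel to 'o' (as do mibegel, gisel), so the same rule applies.
So losugit → losugot.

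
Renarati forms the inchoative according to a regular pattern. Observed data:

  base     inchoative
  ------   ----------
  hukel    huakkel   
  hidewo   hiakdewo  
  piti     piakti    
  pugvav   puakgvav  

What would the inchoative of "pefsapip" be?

Every pair shown (hukel → huakkel, hidewo → hiakdewo, piti → piakti, …) follows the same rule: insert -ak- after the first vowel.
So pefsapip → peakfsapip.

peakfsapip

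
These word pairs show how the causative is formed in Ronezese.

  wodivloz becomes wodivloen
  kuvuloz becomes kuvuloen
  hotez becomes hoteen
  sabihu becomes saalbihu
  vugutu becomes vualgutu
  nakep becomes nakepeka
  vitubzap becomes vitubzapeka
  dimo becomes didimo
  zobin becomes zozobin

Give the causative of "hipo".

hihipo

"hipo" ends in -o. The one such stem in the data (dimo → didimo) repeats the first consonant+vowel as a prefix (as does zobin), so the same rule applies.
The other patterns: stems ending in -z drop the final letter and add -en; stems ending in -u insert -al- after the first vowel; stems ending in -p add -eka.
So hipo → hihipo.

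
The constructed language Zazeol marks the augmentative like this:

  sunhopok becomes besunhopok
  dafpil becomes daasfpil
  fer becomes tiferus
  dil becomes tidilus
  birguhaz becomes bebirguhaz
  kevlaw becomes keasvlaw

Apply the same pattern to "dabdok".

daasbdok

dil and dafpil both end in -l yet inflect differently (tidilus, daasfpil), so the final letter is not what conditions the rule; the number of vowels is.
"dabdok" has 2 vowels. The stems with 2 vowels (kevlaw → keasvlaw, dafpil → daasfpil) insert -as- after the first vowel.
So dabdok → daasbdok.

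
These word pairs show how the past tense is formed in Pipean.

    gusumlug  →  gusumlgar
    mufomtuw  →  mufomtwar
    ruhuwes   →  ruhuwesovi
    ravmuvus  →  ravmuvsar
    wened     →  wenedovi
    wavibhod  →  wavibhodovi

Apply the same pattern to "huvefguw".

"huvefguw" has last vowel 'u'. The stems whose last vowel is 'u' (ravmuvus → ravmuvsar, gusumlug → gusumlgar, mufomtuw → mufomtwar) delete the last vowel and add -ar.
The other pattern: stems whose last vowel is 'e' or 'o' add -ovi.
So huvefguw → huvefgwar.

huvefgwar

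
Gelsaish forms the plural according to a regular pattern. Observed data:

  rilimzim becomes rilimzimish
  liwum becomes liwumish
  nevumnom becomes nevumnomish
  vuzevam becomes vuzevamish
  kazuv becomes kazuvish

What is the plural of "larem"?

Every pair shown (rilimzim → rilimzimish, liwum → liwumish, nevumnom → nevumnomish, …) follows the same rule: add -ish.
So larem → laremish.

laremish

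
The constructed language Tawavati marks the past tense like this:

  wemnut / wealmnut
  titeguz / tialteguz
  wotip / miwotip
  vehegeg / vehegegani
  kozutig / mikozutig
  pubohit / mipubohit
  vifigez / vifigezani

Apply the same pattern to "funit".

mifunit

"funit" has last vowel 'i'. The stems whose last vowel is 'i' (pubohit → mipubohit, kozutig → mikozutig, wotip → miwotip) add the prefix mi-.
So funit → mifunit.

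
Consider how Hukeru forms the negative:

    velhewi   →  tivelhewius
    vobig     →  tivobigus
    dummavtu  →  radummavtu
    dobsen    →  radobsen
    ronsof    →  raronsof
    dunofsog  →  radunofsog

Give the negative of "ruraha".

vobig and dunofsog both end in -g yet inflect differently (tivobigus, radunofsog), so the final letter is not what conditions the rule; the first letter is.
"ruraha" begins with r-. The one such stem in the data (ronsof → raronsof) adds the prefix ra-, so the same rule applies.
So ruraha → raruraha.

raruraha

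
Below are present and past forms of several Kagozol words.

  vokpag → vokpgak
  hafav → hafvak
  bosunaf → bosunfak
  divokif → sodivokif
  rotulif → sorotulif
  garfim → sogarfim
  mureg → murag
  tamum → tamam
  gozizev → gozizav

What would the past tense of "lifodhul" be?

bosunaf and divokif both end in -f yet inflect differently (bosunfak, sodivokif), so the final letter is not what conditions the rule; the last vowel is.
"lifodhul" has last vowel 'u'. The one such stem in the data (tamum → tamam) changes the last vowel to 'a' (as do mureg, gozizev), so the same rule applies.
So lifodhul → lifodhal.

lifodhal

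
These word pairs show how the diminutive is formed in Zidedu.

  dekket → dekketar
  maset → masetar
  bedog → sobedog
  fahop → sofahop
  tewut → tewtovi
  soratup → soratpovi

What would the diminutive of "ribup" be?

ribpovi

dekket and tewut both end in -t yet inflect differently (dekketar, tewtovi), so the final letter is not what conditions the rule; the last vowel is.
"ribup" has last vowel 'u'. The stems whose last vowel is 'u' (tewut → tewtovi, soratup → soratpovi) delete the last vowel and add -ovi.
The other patterns: stems whose last vowel is 'e' add -ar; stems whose last vowel is 'o' add the prefix so-.
So ribup → ribpovi.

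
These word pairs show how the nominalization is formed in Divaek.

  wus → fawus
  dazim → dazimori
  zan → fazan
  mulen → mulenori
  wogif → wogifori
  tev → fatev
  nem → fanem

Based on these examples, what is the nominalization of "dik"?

fadik

nem and dazim both end in -m yet inflect differently (fanem, dazimori), so the final letter is not what conditions the rule; the number of vowels is.
"dik" has 1 vowel. The stems with 1 vowel (zan → fazan, tev → fatev, wus → fawus) add the prefix fa-.
So dik → fadik.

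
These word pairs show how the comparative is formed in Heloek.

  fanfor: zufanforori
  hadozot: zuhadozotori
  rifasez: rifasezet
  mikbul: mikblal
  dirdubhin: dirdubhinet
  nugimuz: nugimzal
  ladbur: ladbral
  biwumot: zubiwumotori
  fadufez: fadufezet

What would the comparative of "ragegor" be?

zuragegorori

"ragegor" has last vowel 'o'. The stems whose last vowel is 'o' (fanfor → zufanforori, biwumot → zubiwumotori, hadozot → zuhadozotori) add zu- … -ori around the stem.
The other patterns: stems whose last vowel is 'u' delete the last vowel and add -al; stems whose last vowel is 'e' or 'i' add -et.
So ragegor → zuragegorori.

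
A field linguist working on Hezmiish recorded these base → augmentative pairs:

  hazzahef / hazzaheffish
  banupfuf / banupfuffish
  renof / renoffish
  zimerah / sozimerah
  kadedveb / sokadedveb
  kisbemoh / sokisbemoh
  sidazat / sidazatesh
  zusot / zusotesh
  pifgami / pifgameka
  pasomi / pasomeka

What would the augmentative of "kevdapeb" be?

hazzahef and kadedveb both have last vowel 'e' yet inflect differently (hazzaheffish, sokadedveb), so the last vowel is not what conditions the rule; the final letter is.
"kevdapeb" ends in -b. The one such stem in the data (kadedveb → sokadedveb) adds the prefix so-, so the same rule applies.
The other patterns: stems ending in -f double the final consonant and add -ish; stems ending in -t add -esh; stems ending in -i drop the final letter and add -eka.
So kevdapeb → sokevdapeb.

sokevdapeb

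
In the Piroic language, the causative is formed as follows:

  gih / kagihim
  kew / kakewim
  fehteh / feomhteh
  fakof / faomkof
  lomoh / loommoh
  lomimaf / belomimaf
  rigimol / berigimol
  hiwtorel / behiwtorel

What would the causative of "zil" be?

kazilim

gih and fehteh both end in -h yet inflect differently (kagihim, feomhteh), so the final letter is not what conditions the rule; the number of vowels is.
"zil" has 1 vowel. The stems with 1 vowel (gih → kagihim, kew → kakewim) add ka- … -im around the stem.
The other patterns: stems with 2 vowels insert -om- after the first vowel; stems with 3 vowels add the prefix be-.
So zil → kazilim.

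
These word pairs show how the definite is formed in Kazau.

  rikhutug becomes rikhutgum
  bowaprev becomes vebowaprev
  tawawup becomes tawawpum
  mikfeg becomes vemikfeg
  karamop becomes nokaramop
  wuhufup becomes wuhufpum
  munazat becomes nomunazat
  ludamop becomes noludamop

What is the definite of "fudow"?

"fudow" has last vowel 'o'. The stems whose last vowel is 'o' (karamop → nokaramop, ludamop → noludamop) add the prefix no-.
So fudow → nofudow.

nofudow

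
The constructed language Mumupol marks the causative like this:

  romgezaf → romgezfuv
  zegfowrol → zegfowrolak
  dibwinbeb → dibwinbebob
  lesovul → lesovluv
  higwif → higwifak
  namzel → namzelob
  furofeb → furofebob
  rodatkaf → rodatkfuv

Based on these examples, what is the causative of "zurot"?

"zurot" has last vowel 'o'. The one such stem in the data (zegfowrol → zegfowrolak) adds -ak, so the same rule applies.
So zurot → zurotak.

zurotak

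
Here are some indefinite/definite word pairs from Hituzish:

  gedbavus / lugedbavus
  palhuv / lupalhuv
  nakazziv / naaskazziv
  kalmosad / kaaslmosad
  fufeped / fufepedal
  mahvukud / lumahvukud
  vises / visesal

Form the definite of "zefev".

palhuv and nakazziv both end in -v yet inflect differently (lupalhuv, naaskazziv), so the final letter is not what conditions the rule; the last vowel is.
"zefev" has last vowel 'e'. The stems whose last vowel is 'e' (vises → visesal, fufeped → fufepedal) add -al.
The other patterns: stems whose last vowel is 'u' add the prefix lu-; stems whose last vowel is 'a' or 'i' insert -as- after the first vowel.
So zefev → zefeval.

zefeval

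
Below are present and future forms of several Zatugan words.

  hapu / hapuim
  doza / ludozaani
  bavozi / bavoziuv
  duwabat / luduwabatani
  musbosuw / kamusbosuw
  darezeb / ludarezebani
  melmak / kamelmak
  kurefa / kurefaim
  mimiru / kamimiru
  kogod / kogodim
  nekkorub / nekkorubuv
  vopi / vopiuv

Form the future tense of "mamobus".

mimiru and hapu both end in -u yet inflect differently (kamimiru, hapuim), so the final letter is not what conditions the rule; the first letter is.
"mamobus" begins with m-. The stems beginning with m- (mimiru → kamimiru, melmak → kamelmak, musbosuw → kamusbosuw) add the prefix ka-.
The other patterns: stems beginning with h- or k- add -im; stems beginning with d- add lu- … -ani around the stem; stems beginning with b-, n- or v- add -uv.
So mamobus → kamamobus.

kamamobus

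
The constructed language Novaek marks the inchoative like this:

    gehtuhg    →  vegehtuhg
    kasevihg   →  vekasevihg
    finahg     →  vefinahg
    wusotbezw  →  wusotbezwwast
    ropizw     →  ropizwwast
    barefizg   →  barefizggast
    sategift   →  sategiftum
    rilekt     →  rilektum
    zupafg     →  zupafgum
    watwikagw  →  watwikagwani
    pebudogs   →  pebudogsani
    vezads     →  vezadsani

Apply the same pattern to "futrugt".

gehtuhg and barefizg both end in -g yet inflect differently (vegehtuhg, barefizggast), so the final letter is not what conditions the rule; the second-to-last letter is.
"futrugt" has second-to-last letter 'g'. The stems whose second-to-last letter is 'g' (watwikagw → watwikagwani, pebudogs → pebudogsani) add -ani.
The other patterns: stems whose second-to-last letter is 'h' add the prefix ve-; stems whose second-to-last letter is 'z' double the final consonant and add -ast; stems whose second-to-last letter is 'f' or 'k' add -um.
So futrugt → futrugtani.

futrugtani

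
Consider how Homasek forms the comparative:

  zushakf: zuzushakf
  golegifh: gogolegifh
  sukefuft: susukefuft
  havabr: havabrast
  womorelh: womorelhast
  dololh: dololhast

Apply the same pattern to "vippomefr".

vivippomefr

golegifh and womorelh both end in -h yet inflect differently (gogolegifh, womorelhast), so the final letter is not what conditions the rule; the second-to-last letter is.
"vippomefr" has second-to-last letter 'f'. The stems whose second-to-last letter is 'f' (golegifh → gogolegifh, sukefuft → susukefuft) repeat the first consonant+vowel as a prefix.
So vippomefr → vivippomefr.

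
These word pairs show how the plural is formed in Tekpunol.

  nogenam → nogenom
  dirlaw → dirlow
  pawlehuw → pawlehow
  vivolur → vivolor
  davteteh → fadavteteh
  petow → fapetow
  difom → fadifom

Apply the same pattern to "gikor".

fagikor

dirlaw and petow both end in -w yet inflect differently (dirlow, fapetow), so the final letter is not what conditions the rule; the last vowel is.
"gikor" has last vowel 'o'. The stems whose last vowel is 'o' (petow → fapetow, difom → fadifom) add the prefix fa-.
The other pattern: stems whose last vowel is 'a' or 'u' change the last vowel to 'o'.
So gikor → fagikor.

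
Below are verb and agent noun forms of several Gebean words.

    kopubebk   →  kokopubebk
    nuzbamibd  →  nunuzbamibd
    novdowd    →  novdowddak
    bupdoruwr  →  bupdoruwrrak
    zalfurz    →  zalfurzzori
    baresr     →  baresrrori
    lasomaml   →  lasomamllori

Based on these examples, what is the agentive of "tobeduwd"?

"tobeduwd" has second-to-last letter 'w'. The stems whose second-to-last letter is 'w' (novdowd → novdowddak, bupdoruwr → bupdoruwrrak) double the final consonant and add -ak.
The other patterns: stems whose second-to-last letter is 'b' repeat the first consonant+vowel as a prefix; stems whose second-to-last letter is 'm', 'r' or 's' double the final consonant and add -ori.
So tobeduwd → tobeduwddak.

tobeduwddak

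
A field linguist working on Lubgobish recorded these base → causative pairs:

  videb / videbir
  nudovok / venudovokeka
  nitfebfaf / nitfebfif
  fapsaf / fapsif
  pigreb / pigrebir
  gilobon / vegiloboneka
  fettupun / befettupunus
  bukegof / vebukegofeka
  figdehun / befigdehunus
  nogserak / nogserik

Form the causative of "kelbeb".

kelbebir

figdehun and gilobon both end in -n yet inflect differently (befigdehunus, vegiloboneka), so the final letter is not what conditions the rule; the last vowel is.
"kelbeb" has last vowel 'e'. The stems whose last vowel is 'e' (videb → videbir, pigreb → pigrebir) add -ir.
The other patterns: stems whose last vowel is 'u' add be- … -us around the stem; stems whose last vowel is 'o' add ve- … -eka around the stem; stems whose last vowel is 'a' change the last vowel to 'i'.
So kelbeb → kelbebir.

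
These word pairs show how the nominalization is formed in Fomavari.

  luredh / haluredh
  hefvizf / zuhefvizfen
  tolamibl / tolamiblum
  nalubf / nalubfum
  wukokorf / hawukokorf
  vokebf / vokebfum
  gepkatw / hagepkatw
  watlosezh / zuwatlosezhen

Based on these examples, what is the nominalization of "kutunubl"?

vokebf and hefvizf both end in -f yet inflect differently (vokebfum, zuhefvizfen), so the final letter is not what conditions the rule; the second-to-last letter is.
"kutunubl" has second-to-last letter 'b'. The stems whose second-to-last letter is 'b' (vokebf → vokebfum, nalubf → nalubfum, tolamibl → tolamiblum) add -um.
The other patterns: stems whose second-to-last letter is 'z' add zu- … -en around the stem; stems whose second-to-last letter is 'd', 'r' or 't' add the prefix ha-.
So kutunubl → kutunublum.

kutunublum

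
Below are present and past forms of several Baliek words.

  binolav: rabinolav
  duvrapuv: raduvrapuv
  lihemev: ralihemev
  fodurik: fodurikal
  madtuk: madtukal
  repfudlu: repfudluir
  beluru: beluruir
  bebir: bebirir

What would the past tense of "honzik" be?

duvrapuv and madtuk both have last vowel 'u' yet inflect differently (raduvrapuv, madtukal), so the last vowel is not what conditions the rule; the final letter is.
"honzik" ends in -k. The stems ending in -k (fodurik → fodurikal, madtuk → madtukal) add -al.
The other patterns: stems ending in -v add the prefix ra-; stems ending in -r or -u add -ir.
So honzik → honzikal.

honzikal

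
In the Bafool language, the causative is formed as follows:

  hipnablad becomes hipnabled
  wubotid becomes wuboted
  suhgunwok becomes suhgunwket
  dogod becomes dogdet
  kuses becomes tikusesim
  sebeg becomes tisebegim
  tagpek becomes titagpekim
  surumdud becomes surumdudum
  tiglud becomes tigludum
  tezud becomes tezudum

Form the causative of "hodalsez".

tihodalsezim

"hodalsez" has last vowel 'e'. The stems whose last vowel is 'e' (kuses → tikusesim, sebeg → tisebegim, tagpek → titagpekim) add ti- … -im around the stem.
The other patterns: stems whose last vowel is 'a' or 'i' change the last vowel to 'e'; stems whose last vowel is 'o' delete the last vowel and add -et; stems whose last vowel is 'u' add -um.
So hodalsez → tihodalsezim.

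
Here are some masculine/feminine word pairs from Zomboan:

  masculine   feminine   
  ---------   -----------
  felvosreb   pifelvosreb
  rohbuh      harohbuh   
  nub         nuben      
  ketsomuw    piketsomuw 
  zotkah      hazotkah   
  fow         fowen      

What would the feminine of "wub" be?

wuben

nub and felvosreb both end in -b yet inflect differently (nuben, pifelvosreb), so the final letter is not what conditions the rule; the number of vowels is.
"wub" has 1 vowel. The stems with 1 vowel (fow → fowen, nub → nuben) add -en.
So wub → wuben.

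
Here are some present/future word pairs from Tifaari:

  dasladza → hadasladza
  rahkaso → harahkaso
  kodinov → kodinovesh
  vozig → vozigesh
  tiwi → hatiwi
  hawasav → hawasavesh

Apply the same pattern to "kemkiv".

"kemkiv" ends in a consonant. The stems ending in a consonant (vozig → vozigesh, hawasav → hawasavesh, kodinov → kodinovesh) add -esh.
The other pattern: stems ending in a vowel add the prefix ha-.
So kemkiv → kemkivesh.

kemkivesh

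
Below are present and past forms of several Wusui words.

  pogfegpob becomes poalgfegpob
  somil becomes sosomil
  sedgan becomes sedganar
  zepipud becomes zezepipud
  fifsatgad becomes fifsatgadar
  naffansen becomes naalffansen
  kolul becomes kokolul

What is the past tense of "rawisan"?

"rawisan" has last vowel 'a'. The stems whose last vowel is 'a' (sedgan → sedganar, fifsatgad → fifsatgadar) add -ar.
The other patterns: stems whose last vowel is 'i' or 'u' repeat the first consonant+vowel as a prefix; stems whose last vowel is 'e' or 'o' insert -al- after the first vowel.
So rawisan → rawisanar.

rawisanar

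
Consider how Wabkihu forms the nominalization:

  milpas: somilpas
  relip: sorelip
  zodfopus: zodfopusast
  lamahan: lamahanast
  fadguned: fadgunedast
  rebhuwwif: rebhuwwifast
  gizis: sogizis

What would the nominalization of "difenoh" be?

difenohast

"difenoh" has 3 vowels. The stems with 3 vowels (zodfopus → zodfopusast, rebhuwwif → rebhuwwifast, lamahan → lamahanast) add -ast.
The other pattern: stems with 2 vowels add the prefix so-.
So difenoh → difenohast.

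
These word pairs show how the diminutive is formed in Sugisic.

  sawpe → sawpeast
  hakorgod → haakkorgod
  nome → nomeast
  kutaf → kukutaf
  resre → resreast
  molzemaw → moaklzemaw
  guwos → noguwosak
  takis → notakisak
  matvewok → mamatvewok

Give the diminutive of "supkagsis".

nosupkagsisak

guwos and matvewok both have last vowel 'o' yet inflect differently (noguwosak, mamatvewok), so the last vowel is not what conditions the rule; the final letter is.
"supkagsis" ends in -s. The stems ending in -s (takis → notakisak, guwos → noguwosak) add no- … -ak around the stem.
So supkagsis → nosupkagsisak.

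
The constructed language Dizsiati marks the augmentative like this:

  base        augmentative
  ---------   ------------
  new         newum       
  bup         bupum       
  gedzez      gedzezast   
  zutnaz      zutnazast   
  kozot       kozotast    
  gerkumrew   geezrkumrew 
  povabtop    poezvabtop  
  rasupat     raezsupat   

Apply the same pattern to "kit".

kitum

new and gerkumrew both end in -w yet inflect differently (newum, geezrkumrew), so the final letter is not what conditions the rule; the number of vowels is.
"kit" has 1 vowel. The stems with 1 vowel (new → newum, bup → bupum) add -um.
So kit → kitum.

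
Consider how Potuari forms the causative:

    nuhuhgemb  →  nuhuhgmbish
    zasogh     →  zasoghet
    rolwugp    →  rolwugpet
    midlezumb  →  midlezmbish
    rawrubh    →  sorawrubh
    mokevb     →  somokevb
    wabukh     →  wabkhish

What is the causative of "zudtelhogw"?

zudtelhogwet

wabukh and zasogh both end in -h yet inflect differently (wabkhish, zasoghet), so the final letter is not what conditions the rule; the second-to-last letter is.
"zudtelhogw" has second-to-last letter 'g'. The stems whose second-to-last letter is 'g' (rolwugp → rolwugpet, zasogh → zasoghet) add -et.
So zudtelhogw → zudtelhogwet.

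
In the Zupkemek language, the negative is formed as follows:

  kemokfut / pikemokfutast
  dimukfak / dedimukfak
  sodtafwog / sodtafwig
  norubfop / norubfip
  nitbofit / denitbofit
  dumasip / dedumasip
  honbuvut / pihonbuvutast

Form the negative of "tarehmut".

"tarehmut" has last vowel 'u'. The stems whose last vowel is 'u' (kemokfut → pikemokfutast, honbuvut → pihonbuvutast) add pi- … -ast around the stem.
The other patterns: stems whose last vowel is 'o' change the last vowel to 'i'; stems whose last vowel is 'a' or 'i' add the prefix de-.
So tarehmut → pitarehmutast.

pitarehmutast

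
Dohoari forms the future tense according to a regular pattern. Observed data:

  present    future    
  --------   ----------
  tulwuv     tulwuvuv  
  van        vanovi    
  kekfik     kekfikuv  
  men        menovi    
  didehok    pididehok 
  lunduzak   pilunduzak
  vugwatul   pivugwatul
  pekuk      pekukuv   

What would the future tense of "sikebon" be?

pisikebon

"sikebon" has 3 vowels. The stems with 3 vowels (lunduzak → pilunduzak, didehok → pididehok, vugwatul → pivugwatul) add the prefix pi-.
The other patterns: stems with 1 vowel add -ovi; stems with 2 vowels add -uv.
So sikebon → pisikebon.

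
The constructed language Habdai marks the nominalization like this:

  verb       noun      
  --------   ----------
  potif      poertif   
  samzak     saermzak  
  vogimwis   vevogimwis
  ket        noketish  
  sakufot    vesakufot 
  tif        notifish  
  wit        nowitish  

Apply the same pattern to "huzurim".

tif and potif both end in -f yet inflect differently (notifish, poertif), so the final letter is not what conditions the rule; the number of vowels is.
"huzurim" has 3 vowels. The stems with 3 vowels (sakufot → vesakufot, vogimwis → vevogimwis) add the prefix ve-.
The other patterns: stems with 1 vowel add no- … -ish around the stem; stems with 2 vowels insert -er- after the first vowel.
So huzurim → vehuzurim.

vehuzurim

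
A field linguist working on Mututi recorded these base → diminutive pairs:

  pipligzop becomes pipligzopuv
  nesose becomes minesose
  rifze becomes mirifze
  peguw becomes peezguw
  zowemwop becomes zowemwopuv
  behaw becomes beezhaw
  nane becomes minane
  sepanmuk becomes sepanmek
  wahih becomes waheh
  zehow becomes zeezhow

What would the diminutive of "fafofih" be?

zehow and zowemwop both have last vowel 'o' yet inflect differently (zeezhow, zowemwopuv), so the last vowel is not what conditions the rule; the final letter is.
"fafofih" ends in -h. The one such stem in the data (wahih → waheh) changes the last vowel to 'e' (as does sepanmuk), so the same rule applies.
The other patterns: stems ending in -e add the prefix mi-; stems ending in -w insert -ez- after the first vowel; stems ending in -p add -uv.
So fafofih → fafofeh.

fafofeh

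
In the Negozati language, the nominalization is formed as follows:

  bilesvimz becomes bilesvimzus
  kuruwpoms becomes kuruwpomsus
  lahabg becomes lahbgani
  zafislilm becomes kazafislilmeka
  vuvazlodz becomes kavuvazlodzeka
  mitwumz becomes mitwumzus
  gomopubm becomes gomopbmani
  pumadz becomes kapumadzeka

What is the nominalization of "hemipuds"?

"hemipuds" has second-to-last letter 'd'. The stems whose second-to-last letter is 'd' (pumadz → kapumadzeka, vuvazlodz → kavuvazlodzeka) add ka- … -eka around the stem.
The other patterns: stems whose second-to-last letter is 'b' delete the last vowel and add -ani; stems whose second-to-last letter is 'm' add -us.
So hemipuds → kahemipudseka.

kahemipudseka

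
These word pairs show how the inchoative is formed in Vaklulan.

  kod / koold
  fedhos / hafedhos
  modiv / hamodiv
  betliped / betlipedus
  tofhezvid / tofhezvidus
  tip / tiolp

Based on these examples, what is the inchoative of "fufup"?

hafufup

kod and betliped both end in -d yet inflect differently (koold, betlipedus), so the final letter is not what conditions the rule; the number of vowels is.
"fufup" has 2 vowels. The stems with 2 vowels (fedhos → hafedhos, modiv → hamodiv) add the prefix ha-.
So fufup → hafufup.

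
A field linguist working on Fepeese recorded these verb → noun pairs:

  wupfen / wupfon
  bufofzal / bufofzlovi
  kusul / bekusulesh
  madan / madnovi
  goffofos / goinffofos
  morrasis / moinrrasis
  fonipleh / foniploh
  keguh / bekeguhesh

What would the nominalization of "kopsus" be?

bekopsusesh

"kopsus" has last vowel 'u'. The stems whose last vowel is 'u' (kusul → bekusulesh, keguh → bekeguhesh) add be- … -esh around the stem.
So kopsus → bekopsusesh.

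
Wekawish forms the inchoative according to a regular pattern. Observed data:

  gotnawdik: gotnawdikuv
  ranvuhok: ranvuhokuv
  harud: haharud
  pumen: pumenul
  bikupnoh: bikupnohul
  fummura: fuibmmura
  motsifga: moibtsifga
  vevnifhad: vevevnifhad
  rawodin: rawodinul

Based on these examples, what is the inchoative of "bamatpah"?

bamatpahul

bikupnoh and ranvuhok both have last vowel 'o' yet inflect differently (bikupnohul, ranvuhokuv), so the last vowel is not what conditions the rule; the final letter is.
"bamatpah" ends in -h. The one such stem in the data (bikupnoh → bikupnohul) adds -ul, so the same rule applies.
The other patterns: stems ending in -a insert -ib- after the first vowel; stems ending in -k add -uv; stems ending in -d repeat the first consonant+vowel as a prefix.
So bamatpah → bamatpahul.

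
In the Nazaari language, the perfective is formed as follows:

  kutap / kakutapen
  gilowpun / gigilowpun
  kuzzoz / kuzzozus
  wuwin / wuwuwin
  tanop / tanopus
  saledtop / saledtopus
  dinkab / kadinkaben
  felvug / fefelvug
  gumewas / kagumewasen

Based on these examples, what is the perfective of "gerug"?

saledtop and kutap both end in -p yet inflect differently (saledtopus, kakutapen), so the final letter is not what conditions the rule; the last vowel is.
"gerug" has last vowel 'u'. The stems whose last vowel is 'u' (felvug → fefelvug, gilowpun → gigilowpun) repeat the first consonant+vowel as a prefix.
So gerug → gegerug.

gegerug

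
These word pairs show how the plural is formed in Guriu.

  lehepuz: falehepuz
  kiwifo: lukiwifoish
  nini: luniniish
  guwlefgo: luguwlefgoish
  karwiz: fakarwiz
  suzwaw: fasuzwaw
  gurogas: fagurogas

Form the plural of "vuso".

nini and karwiz both have last vowel 'i' yet inflect differently (luniniish, fakarwiz), so the last vowel is not what conditions the rule; whether the stem ends in a vowel or a consonant is.
"vuso" ends in a vowel. The stems ending in a vowel (guwlefgo → luguwlefgoish, kiwifo → lukiwifoish, nini → luniniish) add lu- … -ish around the stem.
So vuso → luvusoish.

luvusoish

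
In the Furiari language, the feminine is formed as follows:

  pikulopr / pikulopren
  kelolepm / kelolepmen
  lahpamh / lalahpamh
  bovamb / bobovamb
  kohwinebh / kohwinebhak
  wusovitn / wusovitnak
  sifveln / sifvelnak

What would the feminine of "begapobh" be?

begapobhak

lahpamh and kohwinebh both end in -h yet inflect differently (lalahpamh, kohwinebhak), so the final letter is not what conditions the rule; the second-to-last letter is.
"begapobh" has second-to-last letter 'b'. The one such stem in the data (kohwinebh → kohwinebhak) adds -ak, so the same rule applies.
So begapobh → begapobhak.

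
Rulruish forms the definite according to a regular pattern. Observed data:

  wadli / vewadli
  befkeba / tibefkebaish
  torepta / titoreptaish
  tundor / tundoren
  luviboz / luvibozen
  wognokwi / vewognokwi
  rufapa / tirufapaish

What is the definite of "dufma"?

torepta and tundor both begin with t- yet inflect differently (titoreptaish, tundoren), so the first letter is not what conditions the rule; the final letter is.
"dufma" ends in -a. The stems ending in -a (rufapa → tirufapaish, torepta → titoreptaish, befkeba → tibefkebaish) add ti- … -ish around the stem.
The other patterns: stems ending in -i add the prefix ve-; stems ending in -r or -z add -en.
So dufma → tidufmaish.

tidufmaish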